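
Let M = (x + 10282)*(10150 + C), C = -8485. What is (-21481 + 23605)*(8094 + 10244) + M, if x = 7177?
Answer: 68019147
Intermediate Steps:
M = 29069235 (M = (7177 + 10282)*(10150 - 8485) = 17459*1665 = 29069235)
(-21481 + 23605)*(8094 + 10244) + M = (-21481 + 23605)*(8094 + 10244) + 29069235 = 2124*18338 + 29069235 = 38949912 + 29069235 = 68019147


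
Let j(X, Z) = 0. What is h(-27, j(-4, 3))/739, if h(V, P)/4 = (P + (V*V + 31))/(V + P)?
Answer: -3040/19953 ≈ -0.15236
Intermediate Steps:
h(V, P) = 4*(31 + P + V**2)/(P + V) (h(V, P) = 4*((P + (V*V + 31))/(V + P)) = 4*((P + (V**2 + 31))/(P + V)) = 4*((P + (31 + V**2))/(P + V)) = 4*((31 + P + V**2)/(P + V)) = 4*(31 + P + V**2)/(P + V))
h(-27, j(-4, 3))/739 = (4*(31 + 0 + (-27)**2)/(0 - 27))/739 = (4*(31 + 0 + 729)/(-27))*(1/739) = (4*(-1/27)*760)*(1/739) = -3040/27*1/739 = -3040/19953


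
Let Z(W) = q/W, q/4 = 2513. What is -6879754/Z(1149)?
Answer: -564631239/718 ≈ -7.8639e+5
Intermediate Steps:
q = 10052 (q = 4*2513 = 10052)
Z(W) = 10052/W
-6879754/Z(1149) = -6879754/(10052/1149) = -6879754/(10052*(1/1149)) = -6879754/10052/1149 = -6879754*1149/10052 = -564631239/718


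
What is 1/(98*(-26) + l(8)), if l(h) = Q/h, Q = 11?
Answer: -8/20373 ≈ -0.00039268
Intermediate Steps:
l(h) = 11/h
1/(98*(-26) + l(8)) = 1/(98*(-26) + 11/8) = 1/(-2548 + 11*(1/8)) = 1/(-2548 + 11/8) = 1/(-20373/8) = -8/20373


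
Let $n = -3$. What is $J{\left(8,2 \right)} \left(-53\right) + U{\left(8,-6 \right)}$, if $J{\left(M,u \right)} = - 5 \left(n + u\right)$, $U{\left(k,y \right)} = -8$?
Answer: $-273$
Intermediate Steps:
$J{\left(M,u \right)} = 15 - 5 u$ ($J{\left(M,u \right)} = - 5 \left(-3 + u\right) = 15 - 5 u$)
$J{\left(8,2 \right)} \left(-53\right) + U{\left(8,-6 \right)} = \left(15 - 10\right) \left(-53\right) - 8 = 5 \left(-53\right) - 8 = -265 - 8 = -273$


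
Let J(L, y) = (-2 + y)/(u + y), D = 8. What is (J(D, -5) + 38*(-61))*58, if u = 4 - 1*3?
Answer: -268685/2 ≈ -1.3434e+5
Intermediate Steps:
u = 1 (u = 4 - 3 = 1)
J(L, y) = (-2 + y)/(1 + y)
(J(D, -5) + 38*(-61))*58 = ((-2 - 5)/(1 - 5) + 38*(-61))*58 = (-7/(-4) - 2318)*58 = (-¼*(-7) - 2318)*58 = (7/4 - 2318)*58 = -9265/4*58 = -268685/2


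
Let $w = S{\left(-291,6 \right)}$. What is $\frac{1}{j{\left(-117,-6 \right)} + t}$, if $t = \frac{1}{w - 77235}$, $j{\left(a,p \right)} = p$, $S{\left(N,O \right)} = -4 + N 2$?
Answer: $- \frac{77821}{466927} \approx -0.16667$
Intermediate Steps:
$S{\left(N,O \right)} = -4 + 2 N$
$w = -586$ ($w = -4 + 2 \left(-291\right) = -4 - 582 = -586$)
$t = - \frac{1}{77821}$ ($t = \frac{1}{-586 - 77235} = \frac{1}{-77821} = - \frac{1}{77821} \approx -1.285 \cdot 10^{-5}$)
$\frac{1}{j{\left(-117,-6 \right)} + t} = \frac{1}{-6 - \frac{1}{77821}} = \frac{1}{- \frac{466927}{77821}} = - \frac{77821}{466927}$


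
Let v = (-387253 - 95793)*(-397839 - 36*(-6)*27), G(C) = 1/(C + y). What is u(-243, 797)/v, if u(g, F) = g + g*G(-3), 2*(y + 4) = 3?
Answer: -729/694310515514 ≈ -1.0500e-9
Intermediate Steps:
y = -5/2 (y = -4 + (1/2)*3 = -4 + 3/2 = -5/2 ≈ -2.5000)
G(C) = 1/(-5/2 + C) (G(C) = 1/(C - 5/2) = 1/(-5/2 + C))
v = 189357413322 (v = -483046*(-397839 + 216*27) = -483046*(-397839 + 5832) = -483046*(-392007) = 189357413322)
u(g, F) = 9*g/11 (u(g, F) = g + g*(2/(-5 + 2*(-3))) = g + g*(2/(-5 - 6)) = g + g*(2/(-11)) = g + g*(2*(-1/11)) = g + g*(-2/11) = g - 2*g/11 = 9*g/11)
u(-243, 797)/v = ((9/11)*(-243))/189357413322 = -2187/11*1/189357413322 = -729/694310515514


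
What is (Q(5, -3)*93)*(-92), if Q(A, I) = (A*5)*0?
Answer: 0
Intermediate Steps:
Q(A, I) = 0 (Q(A, I) = (5*A)*0 = 0)
(Q(5, -3)*93)*(-92) = (0*93)*(-92) = 0*(-92) = 0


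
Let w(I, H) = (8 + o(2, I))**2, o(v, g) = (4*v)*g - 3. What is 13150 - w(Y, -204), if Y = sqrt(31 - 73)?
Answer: 15813 - 80*I*sqrt(42) ≈ 15813.0 - 518.46*I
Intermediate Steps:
Y = I*sqrt(42) (Y = sqrt(-42) = I*sqrt(42) ≈ 6.4807*I)
o(v, g) = -3 + 4*g*v (o(v, g) = 4*g*v - 3 = -3 + 4*g*v)
w(I, H) = (5 + 8*I)**2 (w(I, H) = (8 + (-3 + 4*I*2))**2 = (8 + (-3 + 8*I))**2 = (5 + 8*I)**2)
13150 - w(Y, -204) = 13150 - (5 + 8*(I*sqrt(42)))**2 = 13150 - (5 + 8*I*sqrt(42))**2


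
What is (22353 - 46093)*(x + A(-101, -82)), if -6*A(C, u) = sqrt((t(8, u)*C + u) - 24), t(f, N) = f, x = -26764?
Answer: 635377360 + 11870*I*sqrt(914)/3 ≈ 6.3538e+8 + 1.1962e+5*I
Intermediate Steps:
A(C, u) = -sqrt(-24 + u + 8*C)/6 (A(C, u) = -sqrt((8*C + u) - 24)/6 = -sqrt((u + 8*C) - 24)/6 = -sqrt(-24 + u + 8*C)/6)
(22353 - 46093)*(x + A(-101, -82)) = (22353 - 46093)*(-26764 - sqrt(-24 - 82 + 8*(-101))/6) = -23740*(-26764 - sqrt(-24 - 82 - 808)/6) = -23740*(-26764 - I*sqrt(914)/6) = 635377360 + 11870*I*sqrt(914)/3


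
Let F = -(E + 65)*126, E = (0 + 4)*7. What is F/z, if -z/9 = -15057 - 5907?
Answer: -217/3494 ≈ -0.062106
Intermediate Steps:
z = 188676 (z = -9*(-15057 - 5907) = -9*(-20964) = 188676)
E = 28 (E = 4*7 = 28)
F = -11718 (F = -(28 + 65)*126 = -93*126 = -1*11718 = -11718)
F/z = -11718/188676 = -11718*1/188676 = -217/3494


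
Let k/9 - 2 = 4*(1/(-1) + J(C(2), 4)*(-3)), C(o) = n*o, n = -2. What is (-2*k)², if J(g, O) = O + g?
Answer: 1296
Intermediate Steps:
C(o) = -2*o
k = -18 (k = 18 + 9*(4*(1/(-1) + (4 - 2*2)*(-3))) = 18 + 9*(4*(-1 + (4 - 4)*(-3))) = 18 + 9*(4*(-1 + 0*(-3))) = 18 + 9*(4*(-1 + 0)) = 18 + 9*(4*(-1)) = 18 + 9*(-4) = 18 - 36 = -18)
(-2*k)² = (-2*(-18))² = 36² = 1296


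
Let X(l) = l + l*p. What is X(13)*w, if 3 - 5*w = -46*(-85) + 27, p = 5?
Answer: -306852/5 ≈ -61370.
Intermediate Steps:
X(l) = 6*l (X(l) = l + l*5 = l + 5*l = 6*l)
w = -3934/5 (w = ⅗ - (-46*(-85) + 27)/5 = ⅗ - (3910 + 27)/5 = ⅗ - ⅕*3937 = ⅗ - 3937/5 = -3934/5 ≈ -786.80)
X(13)*w = (6*13)*(-3934/5) = 78*(-3934/5) = -306852/5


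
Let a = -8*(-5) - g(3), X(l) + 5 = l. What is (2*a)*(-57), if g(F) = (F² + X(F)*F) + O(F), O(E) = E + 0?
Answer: -3876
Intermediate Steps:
X(l) = -5 + l
O(E) = E
g(F) = F + F² + F*(-5 + F) (g(F) = (F² + (-5 + F)*F) + F = (F² + F*(-5 + F)) + F = F + F² + F*(-5 + F))
a = 34 (a = -8*(-5) - 2*3*(-2 + 3) = 40 - 2*3 = 40 - 1*6 = 40 - 6 = 34)
(2*a)*(-57) = (2*34)*(-57) = 68*(-57) = -3876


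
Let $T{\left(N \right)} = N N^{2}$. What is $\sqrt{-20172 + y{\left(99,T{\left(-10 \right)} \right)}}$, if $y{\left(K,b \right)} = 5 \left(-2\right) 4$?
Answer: $2 i \sqrt{5053} \approx 142.17 i$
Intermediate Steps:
$T{\left(N \right)} = N^{3}$
$y{\left(K,b \right)} = -40$ ($y{\left(K,b \right)} = \left(-10\right) 4 = -40$)
$\sqrt{-20172 + y{\left(99,T{\left(-10 \right)} \right)}} = \sqrt{-20172 - 40} = \sqrt{-20212} = 2 i \sqrt{5053}$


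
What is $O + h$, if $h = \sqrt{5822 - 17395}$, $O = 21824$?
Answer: $21824 + i \sqrt{11573} \approx 21824.0 + 107.58 i$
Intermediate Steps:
$h = i \sqrt{11573}$ ($h = \sqrt{-11573} = i \sqrt{11573} \approx 107.58 i$)
$O + h = 21824 + i \sqrt{11573}$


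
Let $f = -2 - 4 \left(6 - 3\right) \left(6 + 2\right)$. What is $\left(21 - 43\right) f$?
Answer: $2156$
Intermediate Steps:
$f = -98$ ($f = -2 - 4 \cdot 3 \cdot 8 = -2 - 96 = -98$)
$\left(21 - 43\right) f = \left(21 - 43\right) \left(-98\right) = \left(-22\right) \left(-98\right) = 2156$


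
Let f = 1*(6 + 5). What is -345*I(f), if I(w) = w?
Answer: -3795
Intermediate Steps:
f = 11 (f = 1*11 = 11)
-345*I(f) = -345*11 = -3795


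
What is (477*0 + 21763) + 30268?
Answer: 52031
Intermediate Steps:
(477*0 + 21763) + 30268 = (0 + 21763) + 30268 = 21763 + 30268 = 52031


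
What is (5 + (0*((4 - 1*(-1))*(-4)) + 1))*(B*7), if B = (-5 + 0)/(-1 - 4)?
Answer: 42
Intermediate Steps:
B = 1 (B = -5/(-5) = -5*(-⅕) = 1)
(5 + (0*((4 - 1*(-1))*(-4)) + 1))*(B*7) = (5 + (0*((4 - 1*(-1))*(-4)) + 1))*(1*7) = (5 + (0*((4 + 1)*(-4)) + 1))*7 = (5 + (0*(5*(-4)) + 1))*7 = (5 + (0*(-20) + 1))*7 = (5 + (0 + 1))*7 = (5 + 1)*7 = 6*7 = 42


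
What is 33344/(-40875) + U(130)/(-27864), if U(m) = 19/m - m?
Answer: -2668725049/3290274000 ≈ -0.81110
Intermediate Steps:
U(m) = -m + 19/m
33344/(-40875) + U(130)/(-27864) = 33344/(-40875) + (-1*130 + 19/130)/(-27864) = 33344*(-1/40875) + (-130 + 19*(1/130))*(-1/27864) = -33344/40875 + (-130 + 19/130)*(-1/27864) = -33344/40875 - 16881/130*(-1/27864) = -33344/40875 + 5627/1207440 = -2668725049/3290274000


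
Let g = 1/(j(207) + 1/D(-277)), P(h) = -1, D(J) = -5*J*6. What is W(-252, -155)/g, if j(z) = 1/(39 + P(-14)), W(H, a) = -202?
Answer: -421574/78945 ≈ -5.3401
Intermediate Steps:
D(J) = -30*J
j(z) = 1/38 (j(z) = 1/(39 - 1) = 1/38)
g = 78945/2087 (g = 1/(1/38 + 1/(-30*(-277))) = 1/(1/38 + 1/8310) = 1/(2087/78945) = 78945/2087 ≈ 37.827)
W(-252, -155)/g = -202/78945/2087 = -202*2087/78945 = -421574/78945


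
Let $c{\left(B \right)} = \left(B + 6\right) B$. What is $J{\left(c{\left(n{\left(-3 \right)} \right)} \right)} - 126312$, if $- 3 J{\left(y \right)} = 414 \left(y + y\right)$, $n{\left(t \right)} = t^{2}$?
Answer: $-163572$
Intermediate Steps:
$c{\left(B \right)} = B \left(6 + B\right)$ ($c{\left(B \right)} = \left(6 + B\right) B = B \left(6 + B\right)$)
$J{\left(y \right)} = - 276 y$ ($J{\left(y \right)} = - \frac{414 \left(y + y\right)}{3} = - \frac{414 \cdot 2 y}{3} = - \frac{828 y}{3} = - 276 y$)
$J{\left(c{\left(n{\left(-3 \right)} \right)} \right)} - 126312 = - 276 \left(-3\right)^{2} \left(6 + \left(-3\right)^{2}\right) - 126312 = - 276 \cdot 9 \left(6 + 9\right) - 126312 = - 276 \cdot 9 \cdot 15 - 126312 = \left(-276\right) 135 - 126312 = -37260 - 126312 = -163572$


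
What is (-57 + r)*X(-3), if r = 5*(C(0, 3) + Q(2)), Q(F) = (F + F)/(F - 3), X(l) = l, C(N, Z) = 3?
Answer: 186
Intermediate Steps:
Q(F) = 2*F/(-3 + F) (Q(F) = (2*F)/(-3 + F) = 2*F/(-3 + F))
r = -5 (r = 5*(3 + 2*2/(-3 + 2)) = 5*(3 + 2*2/(-1)) = 5*(3 + 2*2*(-1)) = 5*(3 - 4) = 5*(-1) = -5)
(-57 + r)*X(-3) = (-57 - 5)*(-3) = -62*(-3) = 186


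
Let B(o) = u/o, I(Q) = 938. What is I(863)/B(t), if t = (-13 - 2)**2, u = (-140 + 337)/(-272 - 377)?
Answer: -136971450/197 ≈ -6.9529e+5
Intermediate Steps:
u = -197/649 (u = 197/(-649) = 197*(-1/649) = -197/649 ≈ -0.30354)
t = 225 (t = (-15)**2 = 225)
B(o) = -197/(649*o)
I(863)/B(t) = 938/((-197/649/225)) = 938/((-197/649*1/225)) = 938/(-197/146025) = 938*(-146025/197) = -136971450/197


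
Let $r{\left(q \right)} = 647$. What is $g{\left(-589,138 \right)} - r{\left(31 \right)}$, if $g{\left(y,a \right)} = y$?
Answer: $-1236$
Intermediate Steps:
$g{\left(-589,138 \right)} - r{\left(31 \right)} = -589 - 647 = -1236$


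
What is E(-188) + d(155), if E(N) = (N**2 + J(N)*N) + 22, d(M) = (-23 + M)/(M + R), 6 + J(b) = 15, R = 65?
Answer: 168373/5 ≈ 33675.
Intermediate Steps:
J(b) = 9 (J(b) = -6 + 15 = 9)
d(M) = (-23 + M)/(65 + M) (d(M) = (-23 + M)/(M + 65) = (-23 + M)/(65 + M))
E(N) = 22 + N**2 + 9*N (E(N) = (N**2 + 9*N) + 22 = 22 + N**2 + 9*N)
E(-188) + d(155) = (22 + (-188)**2 + 9*(-188)) + (-23 + 155)/(65 + 155) = (22 + 35344 - 1692) + 132/220 = 33674 + (1/220)*132 = 33674 + 3/5 = 168373/5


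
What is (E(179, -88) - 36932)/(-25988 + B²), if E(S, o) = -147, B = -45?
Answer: 37079/23963 ≈ 1.5473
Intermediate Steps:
(E(179, -88) - 36932)/(-25988 + B²) = (-147 - 36932)/(-25988 + (-45)²) = -37079/(-25988 + 2025) = -37079/(-23963) = -37079*(-1/23963) = 37079/23963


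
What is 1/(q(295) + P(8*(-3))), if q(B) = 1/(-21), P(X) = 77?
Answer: 21/1616 ≈ 0.012995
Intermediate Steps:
q(B) = -1/21
1/(q(295) + P(8*(-3))) = 1/(-1/21 + 77) = 1/(1616/21) = 21/1616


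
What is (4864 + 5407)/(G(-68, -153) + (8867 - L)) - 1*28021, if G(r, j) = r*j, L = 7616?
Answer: -326574484/11655 ≈ -28020.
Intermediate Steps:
G(r, j) = j*r
(4864 + 5407)/(G(-68, -153) + (8867 - L)) - 1*28021 = (4864 + 5407)/(-153*(-68) + (8867 - 1*7616)) - 1*28021 = 10271/(10404 + (8867 - 7616)) - 28021 = 10271/(10404 + 1251) - 28021 = 10271/11655 - 28021 = -326574484/11655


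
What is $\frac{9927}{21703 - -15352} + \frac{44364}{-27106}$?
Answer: $- \frac{687413379}{502206415} \approx -1.3688$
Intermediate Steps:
$\frac{9927}{21703 - -15352} + \frac{44364}{-27106} = \frac{9927}{21703 + 15352} + 44364 \left(- \frac{1}{27106}\right) = \frac{9927}{37055} - \frac{22182}{13553} = - \frac{687413379}{502206415}$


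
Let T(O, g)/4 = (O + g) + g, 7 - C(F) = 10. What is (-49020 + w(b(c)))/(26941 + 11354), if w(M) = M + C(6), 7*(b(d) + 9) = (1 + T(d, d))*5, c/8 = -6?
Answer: -346099/268065 ≈ -1.2911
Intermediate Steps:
C(F) = -3 (C(F) = 7 - 1*10 = 7 - 10 = -3)
c = -48 (c = 8*(-6) = -48)
T(O, g) = 4*O + 8*g (T(O, g) = 4*((O + g) + g) = 4*(O + 2*g) = 4*O + 8*g)
b(d) = -58/7 + 60*d/7 (b(d) = -9 + ((1 + (4*d + 8*d))*5)/7 = -9 + ((1 + 12*d)*5)/7 = -9 + (5 + 60*d)/7 = -9 + (5/7 + 60*d/7) = -58/7 + 60*d/7)
w(M) = -3 + M (w(M) = M - 3 = -3 + M)
(-49020 + w(b(c)))/(26941 + 11354) = (-49020 + (-3 + (-58/7 + (60/7)*(-48))))/(26941 + 11354) = (-49020 + (-3 + (-58/7 - 2880/7)))/38295 = (-49020 + (-3 - 2938/7))*(1/38295) = (-49020 - 2959/7)*(1/38295) = -346099/7*1/38295 = -346099/268065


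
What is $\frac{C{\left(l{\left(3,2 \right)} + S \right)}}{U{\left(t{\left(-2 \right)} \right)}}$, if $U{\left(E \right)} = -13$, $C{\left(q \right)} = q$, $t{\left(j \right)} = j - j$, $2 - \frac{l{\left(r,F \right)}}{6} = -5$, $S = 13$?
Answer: $- \frac{55}{13} \approx -4.2308$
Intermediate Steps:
$l{\left(r,F \right)} = 42$ ($l{\left(r,F \right)} = 12 - -30 = 12 + 30 = 42$)
$t{\left(j \right)} = 0$
$\frac{C{\left(l{\left(3,2 \right)} + S \right)}}{U{\left(t{\left(-2 \right)} \right)}} = \frac{42 + 13}{-13} = 55 \left(- \frac{1}{13}\right) = - \frac{55}{13}$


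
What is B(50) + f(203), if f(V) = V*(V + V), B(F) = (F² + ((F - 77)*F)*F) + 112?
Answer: 17530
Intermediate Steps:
B(F) = 112 + F² + F²*(-77 + F) (B(F) = (F² + ((-77 + F)*F)*F) + 112 = (F² + (F*(-77 + F))*F) + 112 = (F² + F²*(-77 + F)) + 112 = 112 + F² + F²*(-77 + F))
f(V) = 2*V² (f(V) = V*(2*V) = 2*V²)
B(50) + f(203) = (112 + 50³ - 76*50²) + 2*203² = (112 + 125000 - 76*2500) + 2*41209 = (112 + 125000 - 190000) + 82418 = -64888 + 82418 = 17530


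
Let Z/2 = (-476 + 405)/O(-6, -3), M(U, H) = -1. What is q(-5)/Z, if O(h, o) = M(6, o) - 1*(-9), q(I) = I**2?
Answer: -100/71 ≈ -1.4085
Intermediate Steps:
O(h, o) = 8 (O(h, o) = -1 - 1*(-9) = -1 + 9 = 8)
Z = -71/4 (Z = 2*((-476 + 405)/8) = 2*(-71*1/8) = 2*(-71/8) = -71/4 ≈ -17.750)
q(-5)/Z = (-5)**2/(-71/4) = 25*(-4/71) = -100/71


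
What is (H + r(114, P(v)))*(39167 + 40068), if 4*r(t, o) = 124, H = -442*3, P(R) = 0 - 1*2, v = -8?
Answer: -102609325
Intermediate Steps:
P(R) = -2 (P(R) = 0 - 2 = -2)
H = -1326
r(t, o) = 31 (r(t, o) = (¼)*124 = 31)
(H + r(114, P(v)))*(39167 + 40068) = (-1326 + 31)*(39167 + 40068) = -1295*79235 = -102609325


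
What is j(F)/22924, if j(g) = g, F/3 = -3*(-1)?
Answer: 9/22924 ≈ 0.00039260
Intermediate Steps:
F = 9 (F = 3*(-3*(-1)) = 3*3 = 9)
j(F)/22924 = 9/22924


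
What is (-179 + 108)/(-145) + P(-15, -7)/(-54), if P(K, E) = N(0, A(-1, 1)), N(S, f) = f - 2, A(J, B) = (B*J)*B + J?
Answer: 2207/3915 ≈ 0.56373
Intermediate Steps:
A(J, B) = J + J*B**2 (A(J, B) = J*B**2 + J = J + J*B**2)
N(S, f) = -2 + f
P(K, E) = -4 (P(K, E) = -2 - (1 + 1**2) = -2 - (1 + 1) = -2 - 1*2 = -2 - 2 = -4)
(-179 + 108)/(-145) + P(-15, -7)/(-54) = (-179 + 108)/(-145) - 4/(-54) = -71*(-1/145) - 4*(-1/54) = 71/145 + 2/27 = 2207/3915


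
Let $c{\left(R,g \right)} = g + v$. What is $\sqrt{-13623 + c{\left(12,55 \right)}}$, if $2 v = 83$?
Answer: $\frac{i \sqrt{54106}}{2} \approx 116.3 i$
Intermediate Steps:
$v = \frac{83}{2}$ ($v = \frac{1}{2} \cdot 83 = \frac{83}{2} \approx 41.5$)
$c{\left(R,g \right)} = \frac{83}{2} + g$ ($c{\left(R,g \right)} = g + \frac{83}{2} = \frac{83}{2} + g$)
$\sqrt{-13623 + c{\left(12,55 \right)}} = \sqrt{-13623 + \left(\frac{83}{2} + 55\right)} = \sqrt{-13623 + \frac{193}{2}} = \sqrt{- \frac{27053}{2}} = \frac{i \sqrt{54106}}{2}$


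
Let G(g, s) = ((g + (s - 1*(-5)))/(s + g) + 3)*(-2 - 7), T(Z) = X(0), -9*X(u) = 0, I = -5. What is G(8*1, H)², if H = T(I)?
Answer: 110889/64 ≈ 1732.6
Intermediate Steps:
X(u) = 0 (X(u) = -⅑*0 = 0)
T(Z) = 0
H = 0
G(g, s) = -27 - 9*(5 + g + s)/(g + s) (G(g, s) = ((g + (s + 5))/(g + s) + 3)*(-9) = ((g + (5 + s))/(g + s) + 3)*(-9) = ((5 + g + s)/(g + s) + 3)*(-9) = (3 + (5 + g + s)/(g + s))*(-9) = -27 - 9*(5 + g + s)/(g + s))
G(8*1, H)² = (9*(-5 - 32 - 4*0)/(8*1 + 0))² = (9*(-5 - 4*8 + 0)/(8 + 0))² = (9*(-5 - 32 + 0)/8)² = (9*(⅛)*(-37))² = (-333/8)² = 110889/64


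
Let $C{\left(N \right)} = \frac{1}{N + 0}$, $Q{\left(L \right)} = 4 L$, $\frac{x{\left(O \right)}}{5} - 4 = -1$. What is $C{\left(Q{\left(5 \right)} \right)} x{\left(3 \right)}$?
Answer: $\frac{3}{4} \approx 0.75$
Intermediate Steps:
$x{\left(O \right)} = 15$ ($x{\left(O \right)} = 20 + 5 \left(-1\right) = 20 - 5 = 15$)
$C{\left(N \right)} = \frac{1}{N}$
$C{\left(Q{\left(5 \right)} \right)} x{\left(3 \right)} = \frac{1}{4 \cdot 5} \cdot 15 = \frac{1}{20} \cdot 15 = \frac{3}{4}$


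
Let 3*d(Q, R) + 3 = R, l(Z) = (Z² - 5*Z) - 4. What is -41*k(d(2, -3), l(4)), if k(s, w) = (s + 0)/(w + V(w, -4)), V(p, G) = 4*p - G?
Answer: -41/18 ≈ -2.2778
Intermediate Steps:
V(p, G) = -G + 4*p
l(Z) = -4 + Z² - 5*Z
d(Q, R) = -1 + R/3
k(s, w) = s/(4 + 5*w) (k(s, w) = (s + 0)/(w + (-1*(-4) + 4*w)) = s/(w + (4 + 4*w)) = s/(4 + 5*w))
-41*k(d(2, -3), l(4)) = -41*(-1 + (⅓)*(-3))/(4 + 5*(-4 + 4² - 5*4)) = -41*(-1 - 1)/(4 + 5*(-4 + 16 - 20)) = -(-82)/(4 + 5*(-8)) = -(-82)/(4 - 40) = -(-82)/(-36) = -(-82)*(-1)/36 = -41*1/18 = -41/18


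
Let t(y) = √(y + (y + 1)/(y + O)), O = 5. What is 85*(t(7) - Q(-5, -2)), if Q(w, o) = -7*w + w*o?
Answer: -3825 + 85*√69/3 ≈ -3589.6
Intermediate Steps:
Q(w, o) = -7*w + o*w
t(y) = √(y + (1 + y)/(5 + y)) (t(y) = √(y + (y + 1)/(y + 5)) = √(y + (1 + y)/(5 + y)))
85*(t(7) - Q(-5, -2)) = 85*(√((1 + 7 + 7*(5 + 7))/(5 + 7)) - (-5)*(-7 - 2)) = 85*(√((1 + 7 + 7*12)/12) - (-5)*(-9)) = 85*(√((1 + 7 + 84)/12) - 1*45) = 85*(√((1/12)*92) - 45) = 85*(√(23/3) - 45) = 85*(√69/3 - 45) = 85*(-45 + √69/3) = -3825 + 85*√69/3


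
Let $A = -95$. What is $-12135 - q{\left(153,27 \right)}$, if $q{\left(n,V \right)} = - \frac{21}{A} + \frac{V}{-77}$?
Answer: $- \frac{88766577}{7315} \approx -12135.0$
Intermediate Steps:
$q{\left(n,V \right)} = \frac{21}{95} - \frac{V}{77}$ ($q{\left(n,V \right)} = - \frac{21}{-95} + \frac{V}{-77} = \left(-21\right) \left(- \frac{1}{95}\right) + V \left(- \frac{1}{77}\right) = \frac{21}{95} - \frac{V}{77}$)
$-12135 - q{\left(153,27 \right)} = -12135 - \left(\frac{21}{95} - \frac{27}{77}\right) = -12135 - - \frac{948}{7315} = -12135 + \frac{948}{7315} = - \frac{88766577}{7315}$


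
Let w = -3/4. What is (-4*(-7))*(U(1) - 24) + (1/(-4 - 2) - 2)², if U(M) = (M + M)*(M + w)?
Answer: -23519/36 ≈ -653.31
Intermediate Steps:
w = -¾ (w = -3*¼ = -¾ ≈ -0.75000)
U(M) = 2*M*(-¾ + M) (U(M) = (M + M)*(M - ¾) = (2*M)*(-¾ + M) = 2*M*(-¾ + M))
(-4*(-7))*(U(1) - 24) + (1/(-4 - 2) - 2)² = (-4*(-7))*((½)*1*(-3 + 4*1) - 24) + (1/(-4 - 2) - 2)² = 28*((½)*1*(-3 + 4) - 24) + (1/(-6) - 2)² = 28*((½)*1*1 - 24) + (-⅙ - 2)² = 28*(½ - 24) + (-13/6)² = 28*(-47/2) + 169/36 = -658 + 169/36 = -23519/36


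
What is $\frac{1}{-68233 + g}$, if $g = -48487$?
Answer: $- \frac{1}{116720} \approx -8.5675 \cdot 10^{-6}$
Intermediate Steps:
$\frac{1}{-68233 + g} = \frac{1}{-68233 - 48487} = \frac{1}{-116720} = - \frac{1}{116720}$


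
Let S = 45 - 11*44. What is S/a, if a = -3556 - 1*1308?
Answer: 439/4864 ≈ 0.090255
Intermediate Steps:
a = -4864 (a = -3556 - 1308 = -4864)
S = -439 (S = 45 - 484 = -439)
S/a = -439/(-4864) = -439*(-1/4864) = 439/4864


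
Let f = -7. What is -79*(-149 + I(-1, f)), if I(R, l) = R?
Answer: 11850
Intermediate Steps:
-79*(-149 + I(-1, f)) = -79*(-149 - 1) = -79*(-150) = 11850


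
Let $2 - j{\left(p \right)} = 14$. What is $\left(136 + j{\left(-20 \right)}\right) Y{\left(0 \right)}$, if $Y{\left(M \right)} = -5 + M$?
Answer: $-620$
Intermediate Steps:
$j{\left(p \right)} = -12$ ($j{\left(p \right)} = 2 - 14 = -12$)
$\left(136 + j{\left(-20 \right)}\right) Y{\left(0 \right)} = \left(136 - 12\right) \left(-5 + 0\right) = 124 \left(-5\right) = -620$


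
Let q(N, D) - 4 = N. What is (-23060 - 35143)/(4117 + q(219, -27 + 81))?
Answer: -58203/4340 ≈ -13.411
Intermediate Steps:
q(N, D) = 4 + N
(-23060 - 35143)/(4117 + q(219, -27 + 81)) = (-23060 - 35143)/(4117 + (4 + 219)) = -58203/(4117 + 223) = -58203/4340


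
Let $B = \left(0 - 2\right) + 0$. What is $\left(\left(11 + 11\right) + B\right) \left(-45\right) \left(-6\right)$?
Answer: $5400$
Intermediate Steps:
$B = -2$ ($B = -2 + 0 = -2$)
$\left(\left(11 + 11\right) + B\right) \left(-45\right) \left(-6\right) = \left(\left(11 + 11\right) - 2\right) \left(-45\right) \left(-6\right) = \left(22 - 2\right) \left(-45\right) \left(-6\right) = 20 \left(-45\right) \left(-6\right) = \left(-900\right) \left(-6\right) = 5400$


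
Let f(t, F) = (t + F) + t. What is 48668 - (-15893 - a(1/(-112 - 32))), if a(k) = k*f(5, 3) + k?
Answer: 4648385/72 ≈ 64561.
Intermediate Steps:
f(t, F) = F + 2*t (f(t, F) = (F + t) + t = F + 2*t)
a(k) = 14*k (a(k) = k*(3 + 2*5) + k = k*(3 + 10) + k = k*13 + k = 13*k + k = 14*k)
48668 - (-15893 - a(1/(-112 - 32))) = 48668 - (-15893 - 14/(-112 - 32)) = 48668 - (-15893 - 14/(-144)) = 48668 - (-15893 - 14*(-1)/144) = 48668 - (-15893 - 1*(-7/72)) = 48668 - (-15893 + 7/72) = 48668 - 1*(-1144289/72) = 48668 + 1144289/72 = 4648385/72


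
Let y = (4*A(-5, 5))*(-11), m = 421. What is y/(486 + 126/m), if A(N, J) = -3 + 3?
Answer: 0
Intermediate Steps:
A(N, J) = 0
y = 0 (y = (4*0)*(-11) = 0*(-11) = 0)
y/(486 + 126/m) = 0/(486 + 126/421) = 0/(204732/421) = 0*(421/204732) = 0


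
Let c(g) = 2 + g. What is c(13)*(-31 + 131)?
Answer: 1500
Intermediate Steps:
c(13)*(-31 + 131) = (2 + 13)*(-31 + 131) = 15*100 = 1500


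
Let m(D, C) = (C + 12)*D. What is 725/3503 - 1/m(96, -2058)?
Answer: 4593713/22195008 ≈ 0.20697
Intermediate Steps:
m(D, C) = D*(12 + C) (m(D, C) = (12 + C)*D = D*(12 + C))
725/3503 - 1/m(96, -2058) = 725/3503 - 1/(96*(12 - 2058)) = 725*(1/3503) - 1/(96*(-2046)) = 725/3503 - 1/(-196416) = 725/3503 - 1*(-1/196416) = 725/3503 + 1/196416 = 4593713/22195008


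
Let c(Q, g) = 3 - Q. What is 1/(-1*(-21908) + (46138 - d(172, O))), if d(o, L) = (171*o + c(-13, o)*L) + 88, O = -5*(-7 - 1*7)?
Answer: 1/37426 ≈ 2.6719e-5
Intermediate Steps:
O = 70 (O = -5*(-7 - 7) = -5*(-14) = 70)
d(o, L) = 88 + 16*L + 171*o (d(o, L) = (171*o + (3 - 1*(-13))*L) + 88 = (171*o + (3 + 13)*L) + 88 = (171*o + 16*L) + 88 = (16*L + 171*o) + 88 = 88 + 16*L + 171*o)
1/(-1*(-21908) + (46138 - d(172, O))) = 1/(-1*(-21908) + (46138 - (88 + 16*70 + 171*172))) = 1/(21908 + (46138 - (88 + 1120 + 29412))) = 1/(21908 + (46138 - 1*30620)) = 1/(21908 + (46138 - 30620)) = 1/(21908 + 15518) = 1/37426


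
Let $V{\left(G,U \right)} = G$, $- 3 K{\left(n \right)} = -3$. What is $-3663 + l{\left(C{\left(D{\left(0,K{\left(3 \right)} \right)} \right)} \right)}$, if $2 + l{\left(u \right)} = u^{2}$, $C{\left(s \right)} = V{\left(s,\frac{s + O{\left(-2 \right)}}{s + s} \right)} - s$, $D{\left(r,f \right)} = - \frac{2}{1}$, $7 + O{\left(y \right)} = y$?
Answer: $-3665$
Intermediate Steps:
$K{\left(n \right)} = 1$ ($K{\left(n \right)} = \left(- \frac{1}{3}\right) \left(-3\right) = 1$)
$O{\left(y \right)} = -7 + y$
$D{\left(r,f \right)} = -2$ ($D{\left(r,f \right)} = \left(-2\right) 1 = -2$)
$C{\left(s \right)} = 0$ ($C{\left(s \right)} = s - s = 0$)
$l{\left(u \right)} = -2 + u^{2}$
$-3663 + l{\left(C{\left(D{\left(0,K{\left(3 \right)} \right)} \right)} \right)} = -3663 - \left(2 - 0^{2}\right) = -3663 + \left(-2 + 0\right) = -3663 - 2 = -3665$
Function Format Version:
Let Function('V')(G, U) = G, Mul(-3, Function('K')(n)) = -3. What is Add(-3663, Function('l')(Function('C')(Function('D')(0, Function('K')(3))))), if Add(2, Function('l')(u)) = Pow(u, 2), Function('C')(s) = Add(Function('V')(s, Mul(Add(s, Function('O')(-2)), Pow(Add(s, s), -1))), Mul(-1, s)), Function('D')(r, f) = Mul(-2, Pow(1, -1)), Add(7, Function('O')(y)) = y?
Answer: -3665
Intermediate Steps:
Function('K')(n) = 1 (Function('K')(n) = Mul(Rational(-1, 3), -3) = 1)
Function('O')(y) = Add(-7, y)
Function('D')(r, f) = -2 (Function('D')(r, f) = Mul(-2, 1) = -2)
Function('C')(s) = 0 (Function('C')(s) = Add(s, Mul(-1, s)) = 0)
Function('l')(u) = Add(-2, Pow(u, 2))
Add(-3663, Function('l')(Function('C')(Function('D')(0, Function('K')(3))))) = Add(-3663, Add(-2, Pow(0, 2))) = Add(-3663, Add(-2, 0)) = Add(-3663, -2) = -3665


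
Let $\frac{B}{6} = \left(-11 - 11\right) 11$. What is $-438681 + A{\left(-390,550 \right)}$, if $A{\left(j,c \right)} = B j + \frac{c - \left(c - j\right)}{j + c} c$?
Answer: $\frac{1010067}{8} \approx 1.2626 \cdot 10^{5}$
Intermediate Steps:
$B = -1452$ ($B = 6 \left(-11 - 11\right) 11 = 6 \left(\left(-22\right) 11\right) = 6 \left(-242\right) = -1452$)
$A{\left(j,c \right)} = - 1452 j + \frac{c j}{c + j}$ ($A{\left(j,c \right)} = - 1452 j + \frac{c - \left(c - j\right)}{j + c} c = - 1452 j + \frac{j}{c + j} c = - 1452 j + \frac{c j}{c + j}$)
$-438681 + A{\left(-390,550 \right)} = -438681 - - \frac{390 \left(1451 \cdot 550 + 1452 \left(-390\right)\right)}{550 - 390} = -438681 - - \frac{390 \left(798050 - 566280\right)}{160} = -438681 - \left(-390\right) \frac{1}{160} \cdot 231770 = -438681 + \frac{4519515}{8} = \frac{1010067}{8}$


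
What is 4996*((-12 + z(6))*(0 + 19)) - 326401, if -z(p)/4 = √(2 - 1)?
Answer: -1845185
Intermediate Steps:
z(p) = -4 (z(p) = -4*√(2 - 1) = -4*√1 = -4*1 = -4)
4996*((-12 + z(6))*(0 + 19)) - 326401 = 4996*((-12 - 4)*(0 + 19)) - 326401 = 4996*(-16*19) - 326401 = 4996*(-304) - 326401 = -1518784 - 326401 = -1845185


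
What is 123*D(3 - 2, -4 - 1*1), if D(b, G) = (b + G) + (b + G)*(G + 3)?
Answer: 492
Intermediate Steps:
D(b, G) = G + b + (3 + G)*(G + b) (D(b, G) = (G + b) + (G + b)*(3 + G) = (G + b) + (3 + G)*(G + b) = G + b + (3 + G)*(G + b))
123*D(3 - 2, -4 - 1*1) = 123*((-4 - 1*1)**2 + 4*(-4 - 1*1) + 4*(3 - 2) + (-4 - 1*1)*(3 - 2)) = 123*((-4 - 1)**2 + 4*(-4 - 1) + 4*1 + (-4 - 1)*1) = 123*((-5)**2 + 4*(-5) + 4 - 5*1) = 123*(25 - 20 + 4 - 5) = 123*4 = 492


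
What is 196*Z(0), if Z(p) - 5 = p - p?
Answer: 980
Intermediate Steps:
Z(p) = 5 (Z(p) = 5 + (p - p) = 5 + 0 = 5)
196*Z(0) = 196*5 = 980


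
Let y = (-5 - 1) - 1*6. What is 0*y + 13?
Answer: 13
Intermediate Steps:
y = -12 (y = -6 - 6 = -12)
0*y + 13 = 0*(-12) + 13 = 0 + 13 = 13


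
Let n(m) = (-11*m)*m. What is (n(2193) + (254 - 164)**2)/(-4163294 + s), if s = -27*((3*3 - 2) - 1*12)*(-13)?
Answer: 52893639/4165049 ≈ 12.699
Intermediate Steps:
n(m) = -11*m**2
s = -1755 (s = -27*((9 - 2) - 12)*(-13) = -27*(7 - 12)*(-13) = -27*(-5)*(-13) = 135*(-13) = -1755)
(n(2193) + (254 - 164)**2)/(-4163294 + s) = (-11*2193**2 + (254 - 164)**2)/(-4163294 - 1755) = (-11*4809249 + 90**2)/(-4165049) = (-52901739 + 8100)*(-1/4165049) = -52893639*(-1/4165049) = 52893639/4165049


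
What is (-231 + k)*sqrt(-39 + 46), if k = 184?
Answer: -47*sqrt(7) ≈ -124.35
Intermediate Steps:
(-231 + k)*sqrt(-39 + 46) = (-231 + 184)*sqrt(-39 + 46) = -47*sqrt(7)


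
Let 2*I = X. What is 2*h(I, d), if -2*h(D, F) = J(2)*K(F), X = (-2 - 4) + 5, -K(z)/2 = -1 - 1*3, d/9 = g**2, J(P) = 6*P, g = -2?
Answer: -96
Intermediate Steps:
d = 36 (d = 9*(-2)**2 = 9*4 = 36)
K(z) = 8 (K(z) = -2*(-1 - 1*3) = -2*(-1 - 3) = -2*(-4) = 8)
X = -1 (X = -6 + 5 = -1)
I = -1/2 (I = (1/2)*(-1) = -1/2 ≈ -0.50000)
h(D, F) = -48 (h(D, F) = -6*2*8/2 = -6*8 = -1/2*96 = -48)
2*h(I, d) = 2*(-48) = -96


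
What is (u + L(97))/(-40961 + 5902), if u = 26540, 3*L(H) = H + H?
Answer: -79814/105177 ≈ -0.75885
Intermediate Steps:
L(H) = 2*H/3 (L(H) = (H + H)/3 = (2*H)/3 = 2*H/3)
(u + L(97))/(-40961 + 5902) = (26540 + (⅔)*97)/(-40961 + 5902) = (26540 + 194/3)/(-35059) = (79814/3)*(-1/35059) = -79814/105177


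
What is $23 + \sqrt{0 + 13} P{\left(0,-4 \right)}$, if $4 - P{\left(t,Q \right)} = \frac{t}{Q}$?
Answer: $23 + 4 \sqrt{13} \approx 37.422$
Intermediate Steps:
$P{\left(t,Q \right)} = 4 - \frac{t}{Q}$
$23 + \sqrt{0 + 13} P{\left(0,-4 \right)} = 23 + \sqrt{0 + 13} \left(4 - \frac{0}{-4}\right) = 23 + \sqrt{13} \left(4 - 0 \left(- \frac{1}{4}\right)\right) = 23 + \sqrt{13} \left(4 + 0\right) = 23 + \sqrt{13} \cdot 4 = 23 + 4 \sqrt{13}$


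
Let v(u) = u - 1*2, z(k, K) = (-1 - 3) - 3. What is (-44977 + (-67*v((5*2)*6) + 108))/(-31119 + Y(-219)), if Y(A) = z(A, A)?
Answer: 48755/31126 ≈ 1.5664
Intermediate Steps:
z(k, K) = -7 (z(k, K) = -4 - 3 = -7)
Y(A) = -7
v(u) = -2 + u (v(u) = u - 2 = -2 + u)
(-44977 + (-67*v((5*2)*6) + 108))/(-31119 + Y(-219)) = (-44977 + (-67*(-2 + (5*2)*6) + 108))/(-31119 - 7) = (-44977 + (-67*(-2 + 10*6) + 108))/(-31126) = (-44977 + (-67*(-2 + 60) + 108))*(-1/31126) = (-44977 + (-67*58 + 108))*(-1/31126) = (-44977 + (-3886 + 108))*(-1/31126) = (-44977 - 3778)*(-1/31126) = -48755*(-1/31126) = 48755/31126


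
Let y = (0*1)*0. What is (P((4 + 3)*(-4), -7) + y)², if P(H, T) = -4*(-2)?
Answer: 64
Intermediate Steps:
y = 0 (y = 0*0 = 0)
P(H, T) = 8
(P((4 + 3)*(-4), -7) + y)² = (8 + 0)² = 8² = 64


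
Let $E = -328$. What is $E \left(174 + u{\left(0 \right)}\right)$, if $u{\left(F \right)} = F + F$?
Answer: $-57072$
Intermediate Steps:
$u{\left(F \right)} = 2 F$
$E \left(174 + u{\left(0 \right)}\right) = - 328 \left(174 + 2 \cdot 0\right) = - 328 \left(174 + 0\right) = \left(-328\right) 174 = -57072$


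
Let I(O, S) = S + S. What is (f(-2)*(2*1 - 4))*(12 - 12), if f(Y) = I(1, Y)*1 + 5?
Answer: 0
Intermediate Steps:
I(O, S) = 2*S
f(Y) = 5 + 2*Y (f(Y) = (2*Y)*1 + 5 = 2*Y + 5 = 5 + 2*Y)
(f(-2)*(2*1 - 4))*(12 - 12) = ((5 + 2*(-2))*(2*1 - 4))*(12 - 12) = ((5 - 4)*(2 - 4))*0 = (1*(-2))*0 = -2*0 = 0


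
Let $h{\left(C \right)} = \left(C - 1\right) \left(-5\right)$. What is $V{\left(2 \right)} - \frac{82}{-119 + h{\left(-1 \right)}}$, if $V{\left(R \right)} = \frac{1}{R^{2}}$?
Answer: $\frac{437}{436} \approx 1.0023$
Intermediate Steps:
$h{\left(C \right)} = 5 - 5 C$ ($h{\left(C \right)} = \left(-1 + C\right) \left(-5\right) = 5 - 5 C$)
$V{\left(R \right)} = \frac{1}{R^{2}}$
$V{\left(2 \right)} - \frac{82}{-119 + h{\left(-1 \right)}} = \frac{1}{4} - \frac{82}{-119 + \left(5 - -5\right)} = \frac{1}{4} - \frac{82}{-119 + \left(5 + 5\right)} = \frac{1}{4} - \frac{82}{-119 + 10} = \frac{1}{4} - \frac{82}{-109} = \frac{1}{4} - - \frac{82}{109} = \frac{1}{4} + \frac{82}{109} = \frac{437}{436}$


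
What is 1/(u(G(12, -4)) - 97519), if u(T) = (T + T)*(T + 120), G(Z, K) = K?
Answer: -1/98447 ≈ -1.0158e-5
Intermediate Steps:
u(T) = 2*T*(120 + T) (u(T) = (2*T)*(120 + T) = 2*T*(120 + T))
1/(u(G(12, -4)) - 97519) = 1/(2*(-4)*(120 - 4) - 97519) = 1/(2*(-4)*116 - 97519) = 1/(-928 - 97519) = 1/(-98447) = -1/98447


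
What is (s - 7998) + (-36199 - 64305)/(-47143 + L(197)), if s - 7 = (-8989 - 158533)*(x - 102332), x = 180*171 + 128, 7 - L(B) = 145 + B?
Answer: 284039113387295/23739 ≈ 1.1965e+10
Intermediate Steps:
L(B) = -138 - B (L(B) = 7 - (145 + B) = 7 + (-145 - B) = -138 - B)
x = 30908 (x = 30780 + 128 = 30908)
s = 11965091335 (s = 7 + (-8989 - 158533)*(30908 - 102332) = 7 - 167522*(-71424) = 7 + 11965091328 = 11965091335)
(s - 7998) + (-36199 - 64305)/(-47143 + L(197)) = (11965091335 - 7998) + (-36199 - 64305)/(-47143 + (-138 - 1*197)) = 11965083337 - 100504/(-47143 + (-138 - 197)) = 11965083337 - 100504/(-47143 - 335) = 11965083337 - 100504/(-47478) = 11965083337 - 100504*(-1/47478) = 11965083337 + 50252/23739 = 284039113387295/23739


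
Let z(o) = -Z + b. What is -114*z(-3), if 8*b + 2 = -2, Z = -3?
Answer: -285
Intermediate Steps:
b = -½ (b = -¼ + (⅛)*(-2) = -¼ - ¼ = -½ ≈ -0.50000)
z(o) = 5/2 (z(o) = -1*(-3) - ½ = 3 - ½ = 5/2)
-114*z(-3) = -114*5/2 = -285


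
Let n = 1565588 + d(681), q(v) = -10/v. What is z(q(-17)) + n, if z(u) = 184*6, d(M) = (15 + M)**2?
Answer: 2051108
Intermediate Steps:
z(u) = 1104
n = 2050004 (n = 1565588 + (15 + 681)**2 = 1565588 + 696**2 = 1565588 + 484416 = 2050004)
z(q(-17)) + n = 1104 + 2050004 = 2051108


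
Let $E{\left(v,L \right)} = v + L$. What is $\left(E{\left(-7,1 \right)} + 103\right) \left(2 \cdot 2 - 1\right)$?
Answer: $291$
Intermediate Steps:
$E{\left(v,L \right)} = L + v$
$\left(E{\left(-7,1 \right)} + 103\right) \left(2 \cdot 2 - 1\right) = \left(\left(1 - 7\right) + 103\right) \left(2 \cdot 2 - 1\right) = \left(-6 + 103\right) \left(4 - 1\right) = 97 \cdot 3 = 291$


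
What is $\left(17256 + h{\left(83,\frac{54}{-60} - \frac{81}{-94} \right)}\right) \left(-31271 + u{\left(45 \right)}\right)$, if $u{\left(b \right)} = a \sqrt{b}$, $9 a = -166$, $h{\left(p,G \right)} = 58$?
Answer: $-541426094 - \frac{2874124 \sqrt{5}}{3} \approx -5.4357 \cdot 10^{8}$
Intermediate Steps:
$a = - \frac{166}{9}$ ($a = \frac{1}{9} \left(-166\right) = - \frac{166}{9} \approx -18.444$)
$u{\left(b \right)} = - \frac{166 \sqrt{b}}{9}$
$\left(17256 + h{\left(83,\frac{54}{-60} - \frac{81}{-94} \right)}\right) \left(-31271 + u{\left(45 \right)}\right) = \left(17256 + 58\right) \left(-31271 - \frac{166 \sqrt{45}}{9}\right) = 17314 \left(-31271 - \frac{166 \cdot 3 \sqrt{5}}{9}\right) = 17314 \left(-31271 - \frac{166 \sqrt{5}}{3}\right) = -541426094 - \frac{2874124 \sqrt{5}}{3}$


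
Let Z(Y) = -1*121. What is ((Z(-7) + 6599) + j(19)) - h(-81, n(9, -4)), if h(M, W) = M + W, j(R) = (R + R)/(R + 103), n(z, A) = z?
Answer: 399569/61 ≈ 6550.3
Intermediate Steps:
j(R) = 2*R/(103 + R) (j(R) = (2*R)/(103 + R) = 2*R/(103 + R))
Z(Y) = -121
((Z(-7) + 6599) + j(19)) - h(-81, n(9, -4)) = ((-121 + 6599) + 2*19/(103 + 19)) - (-81 + 9) = (6478 + 2*19/122) - 1*(-72) = (6478 + 2*19*(1/122)) + 72 = (6478 + 19/61) + 72 = 395177/61 + 72 = 399569/61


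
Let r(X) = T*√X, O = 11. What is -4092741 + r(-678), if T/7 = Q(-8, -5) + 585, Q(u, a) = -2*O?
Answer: -4092741 + 3941*I*√678 ≈ -4.0927e+6 + 1.0262e+5*I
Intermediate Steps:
Q(u, a) = -22 (Q(u, a) = -2*11 = -22)
T = 3941 (T = 7*(-22 + 585) = 7*563 = 3941)
r(X) = 3941*√X
-4092741 + r(-678) = -4092741 + 3941*√(-678) = -4092741 + 3941*(I*√678) = -4092741 + 3941*I*√678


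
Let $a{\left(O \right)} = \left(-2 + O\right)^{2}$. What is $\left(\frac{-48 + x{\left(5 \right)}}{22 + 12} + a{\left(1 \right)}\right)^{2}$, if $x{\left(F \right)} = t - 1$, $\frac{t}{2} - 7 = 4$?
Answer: $\frac{49}{1156} \approx 0.042388$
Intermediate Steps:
$t = 22$ ($t = 14 + 2 \cdot 4 = 14 + 8 = 22$)
$x{\left(F \right)} = 21$ ($x{\left(F \right)} = 22 - 1 = 21$)
$\left(\frac{-48 + x{\left(5 \right)}}{22 + 12} + a{\left(1 \right)}\right)^{2} = \left(\frac{-48 + 21}{22 + 12} + \left(-2 + 1\right)^{2}\right)^{2} = \left(- \frac{27}{34} + \left(-1\right)^{2}\right)^{2} = \left(\left(-27\right) \frac{1}{34} + 1\right)^{2} = \left(- \frac{27}{34} + 1\right)^{2} = \left(\frac{7}{34}\right)^{2} = \frac{49}{1156}$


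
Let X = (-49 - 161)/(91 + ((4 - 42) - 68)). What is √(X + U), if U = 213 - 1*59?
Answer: 2*√42 ≈ 12.961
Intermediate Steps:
X = 14 (X = -210/(91 + (-38 - 68)) = -210/(91 - 106) = -210/(-15) = -210*(-1/15) = 14)
U = 154 (U = 213 - 59 = 154)
√(X + U) = √(14 + 154) = √168 = 2*√42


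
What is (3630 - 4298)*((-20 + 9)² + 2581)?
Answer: -1804936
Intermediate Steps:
(3630 - 4298)*((-20 + 9)² + 2581) = -668*((-11)² + 2581) = -668*(121 + 2581) = -668*2702 = -1804936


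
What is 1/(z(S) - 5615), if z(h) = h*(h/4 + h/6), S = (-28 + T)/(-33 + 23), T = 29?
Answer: -240/1347599 ≈ -0.00017809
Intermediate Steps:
S = -⅒ (S = (-28 + 29)/(-33 + 23) = 1/(-10) = 1*(-⅒) = -⅒ ≈ -0.10000)
z(h) = 5*h²/12 (z(h) = h*(h*(¼) + h*(⅙)) = h*(h/4 + h/6) = h*(5*h/12) = 5*h²/12)
1/(z(S) - 5615) = 1/(5*(-⅒)²/12 - 5615) = 1/((5/12)*(1/100) - 5615) = 1/(1/240 - 5615) = 1/(-1347599/240) = -240/1347599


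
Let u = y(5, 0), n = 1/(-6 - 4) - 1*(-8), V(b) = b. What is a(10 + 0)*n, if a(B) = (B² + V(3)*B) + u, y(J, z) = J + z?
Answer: 2133/2 ≈ 1066.5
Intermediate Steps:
n = 79/10 (n = 1/(-10) + 8 = -⅒ + 8 = 79/10 ≈ 7.9000)
u = 5 (u = 5 + 0 = 5)
a(B) = 5 + B² + 3*B (a(B) = (B² + 3*B) + 5 = 5 + B² + 3*B)
a(10 + 0)*n = (5 + (10 + 0)² + 3*(10 + 0))*(79/10) = (5 + 10² + 3*10)*(79/10) = (5 + 100 + 30)*(79/10) = 135*(79/10) = 2133/2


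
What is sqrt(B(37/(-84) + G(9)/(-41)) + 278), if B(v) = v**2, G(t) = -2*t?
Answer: sqrt(3297395833)/3444 ≈ 16.673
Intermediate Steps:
sqrt(B(37/(-84) + G(9)/(-41)) + 278) = sqrt((37/(-84) - 2*9/(-41))**2 + 278) = sqrt((37*(-1/84) - 18*(-1/41))**2 + 278) = sqrt((-37/84 + 18/41)**2 + 278) = sqrt((-5/3444)**2 + 278) = sqrt(25/11861136 + 278) = sqrt(3297395833/11861136) = sqrt(3297395833)/3444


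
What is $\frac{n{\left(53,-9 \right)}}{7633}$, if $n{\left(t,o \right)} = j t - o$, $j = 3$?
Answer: $\frac{168}{7633} \approx 0.02201$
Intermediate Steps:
$n{\left(t,o \right)} = - o + 3 t$ ($n{\left(t,o \right)} = 3 t - o = - o + 3 t$)
$\frac{n{\left(53,-9 \right)}}{7633} = \frac{\left(-1\right) \left(-9\right) + 3 \cdot 53}{7633} = \left(9 + 159\right) \frac{1}{7633} = 168 \cdot \frac{1}{7633} = \frac{168}{7633}$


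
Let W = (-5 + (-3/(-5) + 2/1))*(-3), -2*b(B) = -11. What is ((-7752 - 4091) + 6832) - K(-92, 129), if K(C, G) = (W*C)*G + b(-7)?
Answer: 804331/10 ≈ 80433.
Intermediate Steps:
b(B) = 11/2 (b(B) = -½*(-11) = 11/2)
W = 36/5 (W = (-5 + (-3*(-⅕) + 2*1))*(-3) = (-5 + (⅗ + 2))*(-3) = (-5 + 13/5)*(-3) = -12/5*(-3) = 36/5 ≈ 7.2000)
K(C, G) = 11/2 + 36*C*G/5 (K(C, G) = (36*C/5)*G + 11/2 = 36*C*G/5 + 11/2 = 11/2 + 36*C*G/5)
((-7752 - 4091) + 6832) - K(-92, 129) = ((-7752 - 4091) + 6832) - (11/2 + (36/5)*(-92)*129) = (-11843 + 6832) - (11/2 - 427248/5) = -5011 - 1*(-854441/10) = -5011 + 854441/10 = 804331/10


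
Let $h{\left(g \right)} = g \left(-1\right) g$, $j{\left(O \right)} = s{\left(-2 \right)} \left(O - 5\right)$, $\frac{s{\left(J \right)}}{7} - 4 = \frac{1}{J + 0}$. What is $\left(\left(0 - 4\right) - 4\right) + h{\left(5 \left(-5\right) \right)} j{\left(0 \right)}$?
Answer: $\frac{153109}{2} \approx 76555.0$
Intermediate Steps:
$s{\left(J \right)} = 28 + \frac{7}{J}$ ($s{\left(J \right)} = 28 + \frac{7}{J + 0} = 28 + \frac{7}{J}$)
$j{\left(O \right)} = - \frac{245}{2} + \frac{49 O}{2}$ ($j{\left(O \right)} = \left(28 + \frac{7}{-2}\right) \left(O - 5\right) = \left(28 + 7 \left(- \frac{1}{2}\right)\right) \left(-5 + O\right) = \left(28 - \frac{7}{2}\right) \left(-5 + O\right) = \frac{49 \left(-5 + O\right)}{2} = - \frac{245}{2} + \frac{49 O}{2}$)
$h{\left(g \right)} = - g^{2}$ ($h{\left(g \right)} = - g g = - g^{2}$)
$\left(\left(0 - 4\right) - 4\right) + h{\left(5 \left(-5\right) \right)} j{\left(0 \right)} = \left(\left(0 - 4\right) - 4\right) + - \left(5 \left(-5\right)\right)^{2} \left(- \frac{245}{2} + \frac{49}{2} \cdot 0\right) = \left(-4 - 4\right) + - \left(-25\right)^{2} \left(- \frac{245}{2} + 0\right) = -8 + \left(-1\right) 625 \left(- \frac{245}{2}\right) = -8 - - \frac{153125}{2} = -8 + \frac{153125}{2} = \frac{153109}{2}$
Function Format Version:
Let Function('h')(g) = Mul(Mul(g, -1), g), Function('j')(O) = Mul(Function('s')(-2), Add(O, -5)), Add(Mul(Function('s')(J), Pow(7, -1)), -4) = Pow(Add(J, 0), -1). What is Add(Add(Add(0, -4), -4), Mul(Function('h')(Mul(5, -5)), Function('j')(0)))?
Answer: Rational(153109, 2) ≈ 76555.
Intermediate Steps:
Function('s')(J) = Add(28, Mul(7, Pow(J, -1))) (Function('s')(J) = Add(28, Mul(7, Pow(Add(J, 0), -1))) = Add(28, Mul(7, Pow(J, -1))))
Function('j')(O) = Add(Rational(-245, 2), Mul(Rational(49, 2), O)) (Function('j')(O) = Mul(Add(28, Mul(7, Pow(-2, -1))), Add(O, -5)) = Mul(Add(28, Mul(7, Rational(-1, 2))), Add(-5, O)) = Mul(Add(28, Rational(-7, 2)), Add(-5, O)) = Mul(Rational(49, 2), Add(-5, O)) = Add(Rational(-245, 2), Mul(Rational(49, 2), O)))
Function('h')(g) = Mul(-1, Pow(g, 2)) (Function('h')(g) = Mul(Mul(-1, g), g) = Mul(-1, Pow(g, 2)))
Add(Add(Add(0, -4), -4), Mul(Function('h')(Mul(5, -5)), Function('j')(0))) = Add(Add(Add(0, -4), -4), Mul(Mul(-1, Pow(Mul(5, -5), 2)), Add(Rational(-245, 2), Mul(Rational(49, 2), 0)))) = Add(Add(-4, -4), Mul(Mul(-1, Pow(-25, 2)), Add(Rational(-245, 2), 0))) = Add(-8, Mul(Mul(-1, 625), Rational(-245, 2))) = Add(-8, Mul(-625, Rational(-245, 2))) = Add(-8, Rational(153125, 2)) = Rational(153109, 2)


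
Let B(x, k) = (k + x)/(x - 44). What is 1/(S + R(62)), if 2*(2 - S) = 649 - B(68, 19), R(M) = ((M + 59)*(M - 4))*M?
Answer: 16/6956725 ≈ 2.2999e-6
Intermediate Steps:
B(x, k) = (k + x)/(-44 + x)
R(M) = M*(-4 + M)*(59 + M) (R(M) = ((59 + M)*(-4 + M))*M = ((-4 + M)*(59 + M))*M = M*(-4 + M)*(59 + M))
S = -5131/16 (S = 2 - (649 - (19 + 68)/(-44 + 68))/2 = 2 - (649 - 87/24)/2 = 2 - (649 - 1*29/8)/2 = 2 - (649 - 29/8)/2 = 2 - ½*5163/8 = 2 - 5163/16 = -5131/16 ≈ -320.69)
1/(S + R(62)) = 1/(-5131/16 + 62*(-236 + 62² + 55*62)) = 1/(-5131/16 + 62*(-236 + 3844 + 3410)) = 1/(-5131/16 + 62*7018) = 1/(-5131/16 + 435116) = 1/(6956725/16) = 16/6956725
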